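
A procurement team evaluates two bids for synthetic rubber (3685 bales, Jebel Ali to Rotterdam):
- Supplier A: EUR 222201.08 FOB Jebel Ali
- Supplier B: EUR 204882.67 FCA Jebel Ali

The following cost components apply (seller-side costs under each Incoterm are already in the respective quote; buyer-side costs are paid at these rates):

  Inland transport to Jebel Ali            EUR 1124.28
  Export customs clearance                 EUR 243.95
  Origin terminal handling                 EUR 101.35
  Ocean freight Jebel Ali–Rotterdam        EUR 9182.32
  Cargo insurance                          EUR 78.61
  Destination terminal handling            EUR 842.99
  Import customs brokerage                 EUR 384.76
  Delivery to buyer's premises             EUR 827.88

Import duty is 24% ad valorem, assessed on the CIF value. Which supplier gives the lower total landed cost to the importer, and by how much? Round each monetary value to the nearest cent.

Supplier B is cheaper by EUR 21349.15

Supplier A (FOB):
CIF value = FOB price + freight + insurance = 222201.08 + 9182.32 + 78.61 = 231462.01
Import duty = 231462.01 × 24% = 55550.88
Buyer bears (A): 9182.32 + 78.61 + 842.99 + 384.76 + 827.88 = 11316.56
Landed cost (A) = invoice 222201.08 + 11316.56 + duty 55550.88 = 289068.52
Supplier B (FCA):
CIF value = FCA price + origin terminal + freight + insurance = 204882.67 + 101.35 + 9182.32 + 78.61 = 214244.95
Import duty = 214244.95 × 24% = 51418.79
Buyer bears (B): 101.35 + 9182.32 + 78.61 + 842.99 + 384.76 + 827.88 = 11417.91
Landed cost (B) = invoice 204882.67 + 11417.91 + duty 51418.79 = 267719.37
Difference = |289068.52 − 267719.37| = 21349.15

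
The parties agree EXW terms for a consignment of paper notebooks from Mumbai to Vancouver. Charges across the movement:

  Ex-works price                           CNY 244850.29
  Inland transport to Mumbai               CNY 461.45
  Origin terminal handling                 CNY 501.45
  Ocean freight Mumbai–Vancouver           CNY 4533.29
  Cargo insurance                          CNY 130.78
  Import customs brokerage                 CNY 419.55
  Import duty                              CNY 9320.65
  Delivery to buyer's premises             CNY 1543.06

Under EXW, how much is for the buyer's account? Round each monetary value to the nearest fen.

Buyer's account: CNY 16910.23

EXW: the seller makes goods available at their premises; the buyer bears all onward costs.
Seller's account: goods 244850.29 = 244850.29
Buyer's account: inland to port 461.45 + origin terminal 501.45 + freight 4533.29 + insurance 130.78 + brokerage 419.55 + duty 9320.65 + delivery 1543.06 = 16910.23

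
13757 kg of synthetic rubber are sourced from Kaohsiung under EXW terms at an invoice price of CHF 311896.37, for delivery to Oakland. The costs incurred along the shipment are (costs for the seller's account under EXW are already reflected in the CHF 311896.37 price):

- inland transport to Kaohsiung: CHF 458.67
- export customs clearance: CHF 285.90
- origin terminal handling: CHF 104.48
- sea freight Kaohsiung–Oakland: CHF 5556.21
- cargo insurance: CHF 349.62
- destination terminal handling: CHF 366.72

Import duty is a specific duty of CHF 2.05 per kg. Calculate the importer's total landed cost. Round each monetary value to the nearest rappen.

Total landed cost: CHF 347219.82

EXW: the seller makes goods available at their premises; the buyer bears all onward costs.
CIF value = EXW price + inland to port + export clearance + origin terminal + freight + insurance = 311896.37 + 458.67 + 285.90 + 104.48 + 5556.21 + 349.62 = 318651.25
Import duty = 13757 × 2.05 = 28201.85
Buyer bears: inland to port 458.67 + export clearance 285.90 + origin terminal 104.48 + freight 5556.21 + insurance 349.62 + destination terminal 366.72 + duty 28201.85 = 35323.45
Landed cost = invoice 311896.37 + 35323.45 = 347219.82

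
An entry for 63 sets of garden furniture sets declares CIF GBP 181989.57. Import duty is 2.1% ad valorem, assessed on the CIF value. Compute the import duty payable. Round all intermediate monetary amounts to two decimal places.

Import duty = 181989.57 × 2.1% = 3821.78

Import duty: GBP 3821.78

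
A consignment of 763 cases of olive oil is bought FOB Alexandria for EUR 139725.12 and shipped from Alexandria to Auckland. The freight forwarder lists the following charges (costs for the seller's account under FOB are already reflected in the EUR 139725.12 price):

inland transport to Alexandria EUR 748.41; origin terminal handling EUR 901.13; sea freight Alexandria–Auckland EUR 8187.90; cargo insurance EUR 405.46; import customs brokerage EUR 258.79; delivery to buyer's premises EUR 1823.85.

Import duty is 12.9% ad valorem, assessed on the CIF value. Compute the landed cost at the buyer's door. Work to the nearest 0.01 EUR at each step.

Total landed cost: EUR 169534.20

FOB: the seller bears costs until goods are on board at the origin port; the buyer bears freight, insurance and all costs thereafter.
Already in the invoice (seller's account under FOB): inland to port, origin terminal — exclude.
CIF value = FOB price + freight + insurance = 139725.12 + 8187.90 + 405.46 = 148318.48
Import duty = 148318.48 × 12.9% = 19133.08
Buyer bears: freight 8187.90 + insurance 405.46 + brokerage 258.79 + delivery 1823.85 + duty 19133.08 = 29809.08
Landed cost = invoice 139725.12 + 29809.08 = 169534.20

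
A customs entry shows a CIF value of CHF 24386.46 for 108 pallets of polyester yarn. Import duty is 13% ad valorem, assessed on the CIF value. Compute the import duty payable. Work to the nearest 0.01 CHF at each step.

Import duty = 24386.46 × 13% = 3170.24

Import duty: CHF 3170.24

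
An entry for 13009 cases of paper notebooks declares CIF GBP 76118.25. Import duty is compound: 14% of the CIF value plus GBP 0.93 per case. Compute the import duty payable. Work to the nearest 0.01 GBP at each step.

Ad valorem component: 76118.25 × 14% = 10656.56
Specific component: 13009 × 0.93 = 12098.37
Import duty = 10656.56 + 12098.37 = 22754.93

Import duty: GBP 22754.93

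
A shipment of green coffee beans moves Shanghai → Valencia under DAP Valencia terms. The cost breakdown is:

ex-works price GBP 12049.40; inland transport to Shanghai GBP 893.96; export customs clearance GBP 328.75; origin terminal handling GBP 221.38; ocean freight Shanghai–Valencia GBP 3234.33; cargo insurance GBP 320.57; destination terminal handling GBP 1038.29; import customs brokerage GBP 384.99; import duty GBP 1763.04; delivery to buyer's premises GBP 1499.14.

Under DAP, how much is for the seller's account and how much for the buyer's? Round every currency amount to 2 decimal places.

Seller: GBP 19585.82; buyer: GBP 2148.03

DAP: the seller bears all costs to the named destination except import duty and clearance.
Seller's account: goods 12049.40 + inland to port 893.96 + export clearance 328.75 + origin terminal 221.38 + freight 3234.33 + insurance 320.57 + destination terminal 1038.29 + delivery 1499.14 = 19585.82
Buyer's account: brokerage 384.99 + duty 1763.04 = 2148.03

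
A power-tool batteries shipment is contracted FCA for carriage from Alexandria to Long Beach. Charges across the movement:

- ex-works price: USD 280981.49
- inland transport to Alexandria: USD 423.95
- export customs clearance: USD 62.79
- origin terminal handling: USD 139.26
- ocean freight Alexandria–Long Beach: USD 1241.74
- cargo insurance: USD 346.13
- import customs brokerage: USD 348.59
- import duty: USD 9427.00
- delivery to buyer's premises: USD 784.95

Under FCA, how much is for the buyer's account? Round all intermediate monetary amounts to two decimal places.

FCA: the seller delivers export-cleared goods to the carrier; the buyer bears costs from that point.
Seller's account: goods 280981.49 + inland to port 423.95 + export clearance 62.79 = 281468.23
Buyer's account: origin terminal 139.26 + freight 1241.74 + insurance 346.13 + brokerage 348.59 + duty 9427.00 + delivery 784.95 = 12287.67

Buyer's account: USD 12287.67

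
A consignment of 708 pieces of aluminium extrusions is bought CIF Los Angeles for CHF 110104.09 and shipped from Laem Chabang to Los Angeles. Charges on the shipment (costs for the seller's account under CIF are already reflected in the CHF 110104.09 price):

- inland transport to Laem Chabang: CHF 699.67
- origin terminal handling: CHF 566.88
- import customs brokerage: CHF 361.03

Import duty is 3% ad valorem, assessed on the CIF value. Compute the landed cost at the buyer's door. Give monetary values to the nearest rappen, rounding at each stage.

Total landed cost: CHF 113768.24

CIF: the seller pays costs through ocean freight and marine insurance to the destination port.
Already in the invoice (seller's account under CIF): inland to port, origin terminal — exclude.
The CIF price already equals the CIF value: 110104.09
Import duty = 110104.09 × 3% = 3303.12
Buyer bears: brokerage 361.03 + duty 3303.12 = 3664.15
Landed cost = invoice 110104.09 + 3664.15 = 113768.24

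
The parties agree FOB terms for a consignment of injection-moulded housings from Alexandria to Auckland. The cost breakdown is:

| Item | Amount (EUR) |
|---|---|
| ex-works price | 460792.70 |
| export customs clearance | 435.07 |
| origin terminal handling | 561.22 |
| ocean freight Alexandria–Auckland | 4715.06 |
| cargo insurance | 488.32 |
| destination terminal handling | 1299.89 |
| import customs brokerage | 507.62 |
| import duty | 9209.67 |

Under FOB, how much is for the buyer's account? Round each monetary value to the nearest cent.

Buyer's account: EUR 16220.56

FOB: the seller bears costs until goods are on board at the origin port; the buyer bears freight, insurance and all costs thereafter.
Seller's account: goods 460792.70 + export clearance 435.07 + origin terminal 561.22 = 461788.99
Buyer's account: freight 4715.06 + insurance 488.32 + destination terminal 1299.89 + brokerage 507.62 + duty 9209.67 = 16220.56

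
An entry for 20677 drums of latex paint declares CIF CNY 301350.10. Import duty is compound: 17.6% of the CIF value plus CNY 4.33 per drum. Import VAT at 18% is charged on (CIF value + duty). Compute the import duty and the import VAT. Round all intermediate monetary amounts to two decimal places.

Import duty: CNY 142569.03; import VAT: CNY 79905.44

Ad valorem component: 301350.10 × 17.6% = 53037.62
Specific component: 20677 × 4.33 = 89531.41
Import duty = 53037.62 + 89531.41 = 142569.03
VAT base = CIF + duty = 301350.10 + 142569.03 = 443919.13
Import VAT = 443919.13 × 18% = 79905.44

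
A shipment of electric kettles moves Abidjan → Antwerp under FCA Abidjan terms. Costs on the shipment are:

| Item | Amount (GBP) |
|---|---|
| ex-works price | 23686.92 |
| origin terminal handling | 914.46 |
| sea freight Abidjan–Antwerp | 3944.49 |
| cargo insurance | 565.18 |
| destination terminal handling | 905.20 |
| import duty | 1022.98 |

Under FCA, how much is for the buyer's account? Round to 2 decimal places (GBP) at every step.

Buyer's account: GBP 7352.31

FCA: the seller delivers export-cleared goods to the carrier; the buyer bears costs from that point.
Seller's account: goods 23686.92 = 23686.92
Buyer's account: origin terminal 914.46 + freight 3944.49 + insurance 565.18 + destination terminal 905.20 + duty 1022.98 = 7352.31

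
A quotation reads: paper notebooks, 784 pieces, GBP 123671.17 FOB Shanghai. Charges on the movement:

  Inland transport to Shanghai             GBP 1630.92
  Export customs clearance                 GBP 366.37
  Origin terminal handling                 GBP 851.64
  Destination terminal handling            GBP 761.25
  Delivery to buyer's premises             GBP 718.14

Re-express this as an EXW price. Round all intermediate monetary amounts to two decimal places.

Not relevant to the conversion: destination terminal, delivery — on the buyer under both terms; not part of either seller's price.
From FOB to EXW, the seller no longer bears: inland to port, export clearance, origin terminal.
EXW price = 123671.17 − 1630.92 − 366.37 − 851.64 = 120822.24

EXW price: GBP 120822.24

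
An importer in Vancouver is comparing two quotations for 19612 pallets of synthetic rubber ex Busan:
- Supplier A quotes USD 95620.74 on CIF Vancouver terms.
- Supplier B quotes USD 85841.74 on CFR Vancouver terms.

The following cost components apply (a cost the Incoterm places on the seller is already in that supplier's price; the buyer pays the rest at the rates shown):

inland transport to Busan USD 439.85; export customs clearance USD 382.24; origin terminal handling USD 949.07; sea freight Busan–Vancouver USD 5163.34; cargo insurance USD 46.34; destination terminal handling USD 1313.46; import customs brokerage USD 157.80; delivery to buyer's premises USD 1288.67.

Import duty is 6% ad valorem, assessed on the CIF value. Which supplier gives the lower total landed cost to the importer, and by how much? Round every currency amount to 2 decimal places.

Supplier B is cheaper by USD 10316.62

Supplier A (CIF):
The CIF price already equals the CIF value: 95620.74
Import duty = 95620.74 × 6% = 5737.24
Buyer bears (A): 1313.46 + 157.80 + 1288.67 = 2759.93
Landed cost (A) = invoice 95620.74 + 2759.93 + duty 5737.24 = 104117.91
Supplier B (CFR):
CIF value = CFR price + insurance = 85841.74 + 46.34 = 85888.08
Import duty = 85888.08 × 6% = 5153.28
Buyer bears (B): 46.34 + 1313.46 + 157.80 + 1288.67 = 2806.27
Landed cost (B) = invoice 85841.74 + 2806.27 + duty 5153.28 = 93801.29
Difference = |104117.91 − 93801.29| = 10316.62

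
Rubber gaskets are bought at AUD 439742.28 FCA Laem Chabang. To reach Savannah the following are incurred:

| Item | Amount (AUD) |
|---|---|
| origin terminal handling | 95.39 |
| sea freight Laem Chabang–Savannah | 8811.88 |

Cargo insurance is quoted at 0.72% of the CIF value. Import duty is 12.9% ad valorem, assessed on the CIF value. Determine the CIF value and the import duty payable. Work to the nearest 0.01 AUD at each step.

Let C be the CIF value. C = FCA price + pre-shipment costs + freight + 0.72% × C
C − 0.72% × C = 439742.28 + 95.39 + 8811.88
0.9928 × C = 448649.55
C = 448649.55 / 0.9928 = 451903.25
Insurance premium = 0.72% × 451903.25 = 3253.70
Import duty = 451903.25 × 12.9% = 58295.52

CIF value: AUD 451903.25; import duty: AUD 58295.52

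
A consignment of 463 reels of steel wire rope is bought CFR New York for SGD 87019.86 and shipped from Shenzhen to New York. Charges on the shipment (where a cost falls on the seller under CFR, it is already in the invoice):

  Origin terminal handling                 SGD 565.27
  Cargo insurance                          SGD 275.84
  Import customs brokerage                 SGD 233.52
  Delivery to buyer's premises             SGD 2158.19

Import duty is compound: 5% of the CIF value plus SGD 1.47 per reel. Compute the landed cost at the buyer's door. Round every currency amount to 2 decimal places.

Total landed cost: SGD 94732.81

CFR: the seller pays costs through ocean freight to the destination port, but not insurance.
Already in the invoice (seller's account under CFR): origin terminal — exclude.
CIF value = CFR price + insurance = 87019.86 + 275.84 = 87295.70
Ad valorem component: 87295.70 × 5% = 4364.79
Specific component: 463 × 1.47 = 680.61
Import duty = 4364.79 + 680.61 = 5045.40
Buyer bears: insurance 275.84 + brokerage 233.52 + delivery 2158.19 + duty 5045.40 = 7712.95
Landed cost = invoice 87019.86 + 7712.95 = 94732.81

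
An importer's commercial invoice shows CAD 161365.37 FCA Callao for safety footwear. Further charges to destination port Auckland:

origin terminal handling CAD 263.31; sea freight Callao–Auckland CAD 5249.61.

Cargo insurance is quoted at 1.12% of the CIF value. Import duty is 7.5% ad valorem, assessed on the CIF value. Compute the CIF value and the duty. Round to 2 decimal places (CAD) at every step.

Let C be the CIF value. C = FCA price + pre-shipment costs + freight + 1.12% × C
C − 1.12% × C = 161365.37 + 263.31 + 5249.61
0.9888 × C = 166878.29
C = 166878.29 / 0.9888 = 168768.50
Insurance premium = 1.12% × 168768.50 = 1890.21
Import duty = 168768.50 × 7.5% = 12657.64

CIF value: CAD 168768.50; import duty: CAD 12657.64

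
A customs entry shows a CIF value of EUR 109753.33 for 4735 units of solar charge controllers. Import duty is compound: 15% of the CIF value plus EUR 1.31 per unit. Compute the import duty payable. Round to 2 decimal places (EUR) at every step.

Import duty: EUR 22665.85

Ad valorem component: 109753.33 × 15% = 16463.00
Specific component: 4735 × 1.31 = 6202.85
Import duty = 16463.00 + 6202.85 = 22665.85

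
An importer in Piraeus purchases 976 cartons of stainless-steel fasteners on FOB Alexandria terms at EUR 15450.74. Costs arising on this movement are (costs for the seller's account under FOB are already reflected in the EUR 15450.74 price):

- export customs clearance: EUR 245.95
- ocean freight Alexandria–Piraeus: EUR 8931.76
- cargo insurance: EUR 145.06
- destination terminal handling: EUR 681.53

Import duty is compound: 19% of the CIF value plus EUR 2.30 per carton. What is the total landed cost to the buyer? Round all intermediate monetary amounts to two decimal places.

Total landed cost: EUR 32114.13

FOB: the seller bears costs until goods are on board at the origin port; the buyer bears freight, insurance and all costs thereafter.
Already in the invoice (seller's account under FOB): export clearance — exclude.
CIF value = FOB price + freight + insurance = 15450.74 + 8931.76 + 145.06 = 24527.56
Ad valorem component: 24527.56 × 19% = 4660.24
Specific component: 976 × 2.30 = 2244.80
Import duty = 4660.24 + 2244.80 = 6905.04
Buyer bears: freight 8931.76 + insurance 145.06 + destination terminal 681.53 + duty 6905.04 = 16663.39
Landed cost = invoice 15450.74 + 16663.39 = 32114.13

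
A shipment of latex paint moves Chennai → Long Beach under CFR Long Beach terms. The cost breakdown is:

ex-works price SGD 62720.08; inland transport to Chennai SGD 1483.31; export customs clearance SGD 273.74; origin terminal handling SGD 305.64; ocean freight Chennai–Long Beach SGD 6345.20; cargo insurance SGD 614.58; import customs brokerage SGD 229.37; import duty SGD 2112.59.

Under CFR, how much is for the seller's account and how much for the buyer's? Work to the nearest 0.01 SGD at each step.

Seller: SGD 71127.97; buyer: SGD 2956.54

CFR: the seller pays costs through ocean freight to the destination port, but not insurance.
Seller's account: goods 62720.08 + inland to port 1483.31 + export clearance 273.74 + origin terminal 305.64 + freight 6345.20 = 71127.97
Buyer's account: insurance 614.58 + brokerage 229.37 + duty 2112.59 = 2956.54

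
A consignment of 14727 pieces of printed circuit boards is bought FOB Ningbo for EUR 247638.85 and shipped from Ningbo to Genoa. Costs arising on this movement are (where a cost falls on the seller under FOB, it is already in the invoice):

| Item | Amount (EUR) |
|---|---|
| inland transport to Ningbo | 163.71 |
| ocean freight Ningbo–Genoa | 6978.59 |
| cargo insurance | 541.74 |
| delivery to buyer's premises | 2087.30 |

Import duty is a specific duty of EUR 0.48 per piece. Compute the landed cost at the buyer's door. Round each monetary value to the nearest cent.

FOB: the seller bears costs until goods are on board at the origin port; the buyer bears freight, insurance and all costs thereafter.
Already in the invoice (seller's account under FOB): inland to port — exclude.
CIF value = FOB price + freight + insurance = 247638.85 + 6978.59 + 541.74 = 255159.18
Import duty = 14727 × 0.48 = 7068.96
Buyer bears: freight 6978.59 + insurance 541.74 + delivery 2087.30 + duty 7068.96 = 16676.59
Landed cost = invoice 247638.85 + 16676.59 = 264315.44

Total landed cost: EUR 264315.44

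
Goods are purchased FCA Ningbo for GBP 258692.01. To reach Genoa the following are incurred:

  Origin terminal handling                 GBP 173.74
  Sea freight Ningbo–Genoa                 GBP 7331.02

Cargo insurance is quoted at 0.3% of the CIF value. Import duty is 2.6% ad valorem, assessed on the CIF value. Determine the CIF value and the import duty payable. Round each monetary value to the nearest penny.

Let C be the CIF value. C = FCA price + pre-shipment costs + freight + 0.3% × C
C − 0.3% × C = 258692.01 + 173.74 + 7331.02
0.997 × C = 266196.77
C = 266196.77 / 0.997 = 266997.76
Insurance premium = 0.3% × 266997.76 = 800.99
Import duty = 266997.76 × 2.6% = 6941.94

CIF value: GBP 266997.76; import duty: GBP 6941.94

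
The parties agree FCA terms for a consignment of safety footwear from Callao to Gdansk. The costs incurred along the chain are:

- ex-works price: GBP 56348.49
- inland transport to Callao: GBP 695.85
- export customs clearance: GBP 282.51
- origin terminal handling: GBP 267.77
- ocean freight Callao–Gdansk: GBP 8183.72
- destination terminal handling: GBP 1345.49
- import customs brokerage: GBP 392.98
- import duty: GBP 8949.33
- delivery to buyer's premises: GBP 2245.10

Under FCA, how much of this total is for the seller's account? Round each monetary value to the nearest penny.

Seller's account: GBP 57326.85

FCA: the seller delivers export-cleared goods to the carrier; the buyer bears costs from that point.
Seller's account: goods 56348.49 + inland to port 695.85 + export clearance 282.51 = 57326.85
Buyer's account: origin terminal 267.77 + freight 8183.72 + destination terminal 1345.49 + brokerage 392.98 + duty 8949.33 + delivery 2245.10 = 21384.39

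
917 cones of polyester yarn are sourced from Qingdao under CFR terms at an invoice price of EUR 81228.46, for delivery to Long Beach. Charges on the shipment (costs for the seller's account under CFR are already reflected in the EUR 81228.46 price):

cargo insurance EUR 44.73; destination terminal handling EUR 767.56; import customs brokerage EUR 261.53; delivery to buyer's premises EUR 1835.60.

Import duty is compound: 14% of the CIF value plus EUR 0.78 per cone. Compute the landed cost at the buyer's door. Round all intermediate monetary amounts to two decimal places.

CFR: the seller pays costs through ocean freight to the destination port, but not insurance.
CIF value = CFR price + insurance = 81228.46 + 44.73 = 81273.19
Ad valorem component: 81273.19 × 14% = 11378.25
Specific component: 917 × 0.78 = 715.26
Import duty = 11378.25 + 715.26 = 12093.51
Buyer bears: insurance 44.73 + destination terminal 767.56 + brokerage 261.53 + delivery 1835.60 + duty 12093.51 = 15002.93
Landed cost = invoice 81228.46 + 15002.93 = 96231.39

Total landed cost: EUR 96231.39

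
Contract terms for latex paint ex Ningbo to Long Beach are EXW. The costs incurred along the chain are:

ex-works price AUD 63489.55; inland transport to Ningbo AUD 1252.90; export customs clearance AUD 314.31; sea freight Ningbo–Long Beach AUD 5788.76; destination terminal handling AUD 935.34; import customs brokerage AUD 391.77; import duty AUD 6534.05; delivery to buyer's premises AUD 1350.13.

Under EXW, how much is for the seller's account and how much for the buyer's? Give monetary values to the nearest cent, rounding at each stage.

EXW: the seller makes goods available at their premises; the buyer bears all onward costs.
Seller's account: goods 63489.55 = 63489.55
Buyer's account: inland to port 1252.90 + export clearance 314.31 + freight 5788.76 + destination terminal 935.34 + brokerage 391.77 + duty 6534.05 + delivery 1350.13 = 16567.26

Seller: AUD 63489.55; buyer: AUD 16567.26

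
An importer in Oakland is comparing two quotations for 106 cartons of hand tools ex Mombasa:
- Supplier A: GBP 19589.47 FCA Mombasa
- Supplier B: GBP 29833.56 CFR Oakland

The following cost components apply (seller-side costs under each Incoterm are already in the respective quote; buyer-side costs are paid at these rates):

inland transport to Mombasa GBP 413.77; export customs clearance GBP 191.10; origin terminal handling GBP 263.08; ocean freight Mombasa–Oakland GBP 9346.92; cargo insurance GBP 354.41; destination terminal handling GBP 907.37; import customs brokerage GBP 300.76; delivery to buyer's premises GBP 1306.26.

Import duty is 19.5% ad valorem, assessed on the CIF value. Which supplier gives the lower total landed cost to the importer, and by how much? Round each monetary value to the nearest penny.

Supplier A (FCA):
CIF value = FCA price + origin terminal + freight + insurance = 19589.47 + 263.08 + 9346.92 + 354.41 = 29553.88
Import duty = 29553.88 × 19.5% = 5763.01
Buyer bears (A): 263.08 + 9346.92 + 354.41 + 907.37 + 300.76 + 1306.26 = 12478.80
Landed cost (A) = invoice 19589.47 + 12478.80 + duty 5763.01 = 37831.28
Supplier B (CFR):
CIF value = CFR price + insurance = 29833.56 + 354.41 = 30187.97
Import duty = 30187.97 × 19.5% = 5886.65
Buyer bears (B): 354.41 + 907.37 + 300.76 + 1306.26 = 2868.80
Landed cost (B) = invoice 29833.56 + 2868.80 + duty 5886.65 = 38589.01
Difference = |37831.28 − 38589.01| = 757.73

Supplier A is cheaper by GBP 757.73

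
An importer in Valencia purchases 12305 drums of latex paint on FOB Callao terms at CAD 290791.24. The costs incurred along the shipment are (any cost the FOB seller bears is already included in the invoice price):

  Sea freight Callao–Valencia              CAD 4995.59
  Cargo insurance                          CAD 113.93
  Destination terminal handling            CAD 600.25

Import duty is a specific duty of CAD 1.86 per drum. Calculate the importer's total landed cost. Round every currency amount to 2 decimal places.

FOB: the seller bears costs until goods are on board at the origin port; the buyer bears freight, insurance and all costs thereafter.
CIF value = FOB price + freight + insurance = 290791.24 + 4995.59 + 113.93 = 295900.76
Import duty = 12305 × 1.86 = 22887.30
Buyer bears: freight 4995.59 + insurance 113.93 + destination terminal 600.25 + duty 22887.30 = 28597.07
Landed cost = invoice 290791.24 + 28597.07 = 319388.31

Total landed cost: CAD 319388.31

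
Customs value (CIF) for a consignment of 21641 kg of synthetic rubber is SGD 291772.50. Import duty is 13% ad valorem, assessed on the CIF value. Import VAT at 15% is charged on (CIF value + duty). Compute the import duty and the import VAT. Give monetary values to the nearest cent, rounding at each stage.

Import duty: SGD 37930.43; import VAT: SGD 49455.44

Import duty = 291772.50 × 13% = 37930.43
VAT base = CIF + duty = 291772.50 + 37930.43 = 329702.93
Import VAT = 329702.93 × 15% = 49455.44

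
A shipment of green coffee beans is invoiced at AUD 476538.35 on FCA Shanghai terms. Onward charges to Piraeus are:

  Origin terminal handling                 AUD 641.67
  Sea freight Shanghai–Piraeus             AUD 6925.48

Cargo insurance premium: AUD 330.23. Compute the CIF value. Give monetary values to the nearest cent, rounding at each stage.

CIF = FCA price + pre-shipment costs + freight + insurance
CIF = 476538.35 + 641.67 + 6925.48 + 330.23 = 484435.73

CIF value: AUD 484435.73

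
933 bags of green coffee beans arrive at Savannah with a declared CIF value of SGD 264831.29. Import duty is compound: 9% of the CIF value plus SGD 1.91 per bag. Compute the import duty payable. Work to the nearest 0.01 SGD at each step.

Ad valorem component: 264831.29 × 9% = 23834.82
Specific component: 933 × 1.91 = 1782.03
Import duty = 23834.82 + 1782.03 = 25616.85

Import duty: SGD 25616.85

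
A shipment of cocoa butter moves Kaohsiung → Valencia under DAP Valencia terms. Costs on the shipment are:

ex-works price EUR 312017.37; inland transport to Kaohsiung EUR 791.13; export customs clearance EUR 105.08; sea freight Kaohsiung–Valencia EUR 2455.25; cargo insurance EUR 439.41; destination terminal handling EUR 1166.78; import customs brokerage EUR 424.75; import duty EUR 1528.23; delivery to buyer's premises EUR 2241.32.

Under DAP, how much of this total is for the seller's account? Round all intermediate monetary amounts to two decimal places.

DAP: the seller bears all costs to the named destination except import duty and clearance.
Seller's account: goods 312017.37 + inland to port 791.13 + export clearance 105.08 + freight 2455.25 + insurance 439.41 + destination terminal 1166.78 + delivery 2241.32 = 319216.34
Buyer's account: brokerage 424.75 + duty 1528.23 = 1952.98

Seller's account: EUR 319216.34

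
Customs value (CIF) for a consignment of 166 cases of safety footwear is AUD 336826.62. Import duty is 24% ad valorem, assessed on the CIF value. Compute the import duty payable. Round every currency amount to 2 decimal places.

Import duty: AUD 80838.39

Import duty = 336826.62 × 24% = 80838.39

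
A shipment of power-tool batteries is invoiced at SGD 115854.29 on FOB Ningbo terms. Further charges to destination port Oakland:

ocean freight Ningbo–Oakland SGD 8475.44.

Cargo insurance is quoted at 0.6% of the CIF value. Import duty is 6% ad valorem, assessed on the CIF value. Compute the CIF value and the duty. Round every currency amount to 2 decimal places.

Let C be the CIF value. C = FOB price + freight + 0.6% × C
C − 0.6% × C = 115854.29 + 8475.44
0.994 × C = 124329.73
C = 124329.73 / 0.994 = 125080.21
Insurance premium = 0.6% × 125080.21 = 750.48
Import duty = 125080.21 × 6% = 7504.81

CIF value: SGD 125080.21; import duty: SGD 7504.81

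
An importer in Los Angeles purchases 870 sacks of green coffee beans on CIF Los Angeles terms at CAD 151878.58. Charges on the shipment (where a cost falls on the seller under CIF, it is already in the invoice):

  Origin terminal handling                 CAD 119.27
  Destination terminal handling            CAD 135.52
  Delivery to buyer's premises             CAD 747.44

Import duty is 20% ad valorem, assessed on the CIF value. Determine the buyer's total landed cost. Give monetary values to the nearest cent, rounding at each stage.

Total landed cost: CAD 183137.26

CIF: the seller pays costs through ocean freight and marine insurance to the destination port.
Already in the invoice (seller's account under CIF): origin terminal — exclude.
The CIF price already equals the CIF value: 151878.58
Import duty = 151878.58 × 20% = 30375.72
Buyer bears: destination terminal 135.52 + delivery 747.44 + duty 30375.72 = 31258.68
Landed cost = invoice 151878.58 + 31258.68 = 183137.26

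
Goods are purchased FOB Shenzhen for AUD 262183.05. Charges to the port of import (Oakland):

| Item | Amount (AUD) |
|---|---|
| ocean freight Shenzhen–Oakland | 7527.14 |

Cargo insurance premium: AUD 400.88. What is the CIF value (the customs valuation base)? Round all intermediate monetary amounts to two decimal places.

CIF value: AUD 270111.07

CIF = FOB price + freight + insurance
CIF = 262183.05 + 7527.14 + 400.88 = 270111.07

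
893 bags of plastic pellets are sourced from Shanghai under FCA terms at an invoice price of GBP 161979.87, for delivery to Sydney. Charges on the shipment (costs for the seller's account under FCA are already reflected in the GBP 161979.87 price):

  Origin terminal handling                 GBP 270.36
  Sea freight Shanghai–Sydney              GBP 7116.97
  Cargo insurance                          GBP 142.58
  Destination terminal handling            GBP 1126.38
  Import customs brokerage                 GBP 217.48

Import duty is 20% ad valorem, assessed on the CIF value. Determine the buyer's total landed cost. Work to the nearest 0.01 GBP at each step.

Total landed cost: GBP 204755.60

FCA: the seller delivers export-cleared goods to the carrier; the buyer bears costs from that point.
CIF value = FCA price + origin terminal + freight + insurance = 161979.87 + 270.36 + 7116.97 + 142.58 = 169509.78
Import duty = 169509.78 × 20% = 33901.96
Buyer bears: origin terminal 270.36 + freight 7116.97 + insurance 142.58 + destination terminal 1126.38 + brokerage 217.48 + duty 33901.96 = 42775.73
Landed cost = invoice 161979.87 + 42775.73 = 204755.60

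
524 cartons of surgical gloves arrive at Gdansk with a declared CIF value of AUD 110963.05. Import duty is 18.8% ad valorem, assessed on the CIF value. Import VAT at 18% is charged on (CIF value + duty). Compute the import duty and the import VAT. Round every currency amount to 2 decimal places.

Import duty = 110963.05 × 18.8% = 20861.05
VAT base = CIF + duty = 110963.05 + 20861.05 = 131824.10
Import VAT = 131824.10 × 18% = 23728.34

Import duty: AUD 20861.05; import VAT: AUD 23728.34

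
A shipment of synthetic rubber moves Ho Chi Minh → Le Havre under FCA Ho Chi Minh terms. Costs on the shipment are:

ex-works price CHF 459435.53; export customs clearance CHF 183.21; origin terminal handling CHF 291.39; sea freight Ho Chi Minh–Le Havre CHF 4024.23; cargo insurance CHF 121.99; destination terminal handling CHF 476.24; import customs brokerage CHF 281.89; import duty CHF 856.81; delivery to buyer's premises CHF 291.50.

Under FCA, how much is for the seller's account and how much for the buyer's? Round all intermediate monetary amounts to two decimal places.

FCA: the seller delivers export-cleared goods to the carrier; the buyer bears costs from that point.
Seller's account: goods 459435.53 + export clearance 183.21 = 459618.74
Buyer's account: origin terminal 291.39 + freight 4024.23 + insurance 121.99 + destination terminal 476.24 + brokerage 281.89 + duty 856.81 + delivery 291.50 = 6344.05

Seller: CHF 459618.74; buyer: CHF 6344.05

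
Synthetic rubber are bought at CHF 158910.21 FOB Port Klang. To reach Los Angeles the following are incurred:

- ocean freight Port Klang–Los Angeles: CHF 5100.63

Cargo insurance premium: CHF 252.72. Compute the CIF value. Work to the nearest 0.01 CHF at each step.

CIF value: CHF 164263.56

CIF = FOB price + freight + insurance
CIF = 158910.21 + 5100.63 + 252.72 = 164263.56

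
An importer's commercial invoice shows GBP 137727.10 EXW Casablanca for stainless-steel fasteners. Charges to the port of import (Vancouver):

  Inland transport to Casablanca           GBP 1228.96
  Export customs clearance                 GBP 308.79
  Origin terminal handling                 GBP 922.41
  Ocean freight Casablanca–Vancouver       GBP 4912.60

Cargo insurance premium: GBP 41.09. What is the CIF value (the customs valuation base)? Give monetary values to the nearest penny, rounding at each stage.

CIF value: GBP 145140.95

CIF = EXW price + pre-shipment costs + freight + insurance
CIF = 137727.10 + 1228.96 + 308.79 + 922.41 + 4912.60 + 41.09 = 145140.95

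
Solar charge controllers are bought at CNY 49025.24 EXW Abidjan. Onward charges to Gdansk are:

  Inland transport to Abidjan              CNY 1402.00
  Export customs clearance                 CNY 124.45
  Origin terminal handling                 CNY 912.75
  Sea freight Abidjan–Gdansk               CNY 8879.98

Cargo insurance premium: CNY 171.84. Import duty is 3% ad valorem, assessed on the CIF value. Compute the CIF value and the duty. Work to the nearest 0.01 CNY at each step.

CIF value: CNY 60516.26; import duty: CNY 1815.49

CIF = EXW price + pre-shipment costs + freight + insurance
CIF = 49025.24 + 1402.00 + 124.45 + 912.75 + 8879.98 + 171.84 = 60516.26
Import duty = 60516.26 × 3% = 1815.49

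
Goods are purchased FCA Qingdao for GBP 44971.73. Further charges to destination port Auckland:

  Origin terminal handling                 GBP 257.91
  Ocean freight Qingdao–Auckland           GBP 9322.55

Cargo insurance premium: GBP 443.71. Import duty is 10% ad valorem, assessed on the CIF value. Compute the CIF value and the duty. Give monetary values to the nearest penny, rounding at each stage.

CIF value: GBP 54995.90; import duty: GBP 5499.59

CIF = FCA price + pre-shipment costs + freight + insurance
CIF = 44971.73 + 257.91 + 9322.55 + 443.71 = 54995.90
Import duty = 54995.90 × 10% = 5499.59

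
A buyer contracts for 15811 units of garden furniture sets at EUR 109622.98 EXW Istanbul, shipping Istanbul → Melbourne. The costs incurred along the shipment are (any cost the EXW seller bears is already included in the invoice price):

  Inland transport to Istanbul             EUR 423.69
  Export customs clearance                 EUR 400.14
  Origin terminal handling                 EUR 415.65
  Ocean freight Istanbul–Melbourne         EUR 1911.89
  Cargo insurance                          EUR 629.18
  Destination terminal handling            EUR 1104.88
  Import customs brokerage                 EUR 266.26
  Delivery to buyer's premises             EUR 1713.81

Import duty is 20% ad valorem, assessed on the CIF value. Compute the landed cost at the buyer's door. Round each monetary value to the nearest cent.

Total landed cost: EUR 139169.19

EXW: the seller makes goods available at their premises; the buyer bears all onward costs.
CIF value = EXW price + inland to port + export clearance + origin terminal + freight + insurance = 109622.98 + 423.69 + 400.14 + 415.65 + 1911.89 + 629.18 = 113403.53
Import duty = 113403.53 × 20% = 22680.71
Buyer bears: inland to port 423.69 + export clearance 400.14 + origin terminal 415.65 + freight 1911.89 + insurance 629.18 + destination terminal 1104.88 + brokerage 266.26 + delivery 1713.81 + duty 22680.71 = 29546.21
Landed cost = invoice 109622.98 + 29546.21 = 139169.19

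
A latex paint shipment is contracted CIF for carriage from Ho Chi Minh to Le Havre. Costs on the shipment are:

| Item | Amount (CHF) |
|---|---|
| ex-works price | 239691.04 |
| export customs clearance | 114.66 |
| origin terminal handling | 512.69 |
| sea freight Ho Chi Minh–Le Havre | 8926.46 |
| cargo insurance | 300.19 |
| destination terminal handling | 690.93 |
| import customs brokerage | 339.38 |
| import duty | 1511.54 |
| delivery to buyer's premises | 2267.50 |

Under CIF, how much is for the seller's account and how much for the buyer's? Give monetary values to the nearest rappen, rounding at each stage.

CIF: the seller pays costs through ocean freight and marine insurance to the destination port.
Seller's account: goods 239691.04 + export clearance 114.66 + origin terminal 512.69 + freight 8926.46 + insurance 300.19 = 249545.04
Buyer's account: destination terminal 690.93 + brokerage 339.38 + duty 1511.54 + delivery 2267.50 = 4809.35

Seller: CHF 249545.04; buyer: CHF 4809.35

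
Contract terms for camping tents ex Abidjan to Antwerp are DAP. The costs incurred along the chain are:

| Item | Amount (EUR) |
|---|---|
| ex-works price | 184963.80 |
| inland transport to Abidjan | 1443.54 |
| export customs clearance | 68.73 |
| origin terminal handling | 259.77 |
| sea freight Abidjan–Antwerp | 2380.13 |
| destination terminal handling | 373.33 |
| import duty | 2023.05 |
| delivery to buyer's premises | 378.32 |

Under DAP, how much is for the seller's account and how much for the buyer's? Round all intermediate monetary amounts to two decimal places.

Seller: EUR 189867.62; buyer: EUR 2023.05

DAP: the seller bears all costs to the named destination except import duty and clearance.
Seller's account: goods 184963.80 + inland to port 1443.54 + export clearance 68.73 + origin terminal 259.77 + freight 2380.13 + destination terminal 373.33 + delivery 378.32 = 189867.62
Buyer's account: duty 2023.05 = 2023.05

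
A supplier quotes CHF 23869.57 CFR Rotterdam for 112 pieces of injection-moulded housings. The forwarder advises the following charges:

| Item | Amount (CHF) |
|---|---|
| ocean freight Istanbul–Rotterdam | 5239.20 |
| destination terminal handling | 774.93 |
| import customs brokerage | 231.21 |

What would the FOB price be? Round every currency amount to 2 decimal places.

FOB price: CHF 18630.37

Not relevant to the conversion: destination terminal, brokerage — on the buyer under both terms; not part of either seller's price.
From CFR to FOB, the seller no longer bears: freight.
FOB price = 23869.57 − 5239.20 = 18630.37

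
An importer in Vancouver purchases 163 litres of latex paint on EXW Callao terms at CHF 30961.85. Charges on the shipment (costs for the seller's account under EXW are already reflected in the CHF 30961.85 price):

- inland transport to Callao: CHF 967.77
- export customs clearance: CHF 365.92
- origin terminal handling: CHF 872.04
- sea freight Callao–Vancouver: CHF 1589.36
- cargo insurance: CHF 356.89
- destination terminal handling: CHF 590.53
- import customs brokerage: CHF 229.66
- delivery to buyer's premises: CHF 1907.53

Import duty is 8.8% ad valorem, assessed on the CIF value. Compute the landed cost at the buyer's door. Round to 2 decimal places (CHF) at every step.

Total landed cost: CHF 40931.57

EXW: the seller makes goods available at their premises; the buyer bears all onward costs.
CIF value = EXW price + inland to port + export clearance + origin terminal + freight + insurance = 30961.85 + 967.77 + 365.92 + 872.04 + 1589.36 + 356.89 = 35113.83
Import duty = 35113.83 × 8.8% = 3090.02
Buyer bears: inland to port 967.77 + export clearance 365.92 + origin terminal 872.04 + freight 1589.36 + insurance 356.89 + destination terminal 590.53 + brokerage 229.66 + delivery 1907.53 + duty 3090.02 = 9969.72
Landed cost = invoice 30961.85 + 9969.72 = 40931.57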